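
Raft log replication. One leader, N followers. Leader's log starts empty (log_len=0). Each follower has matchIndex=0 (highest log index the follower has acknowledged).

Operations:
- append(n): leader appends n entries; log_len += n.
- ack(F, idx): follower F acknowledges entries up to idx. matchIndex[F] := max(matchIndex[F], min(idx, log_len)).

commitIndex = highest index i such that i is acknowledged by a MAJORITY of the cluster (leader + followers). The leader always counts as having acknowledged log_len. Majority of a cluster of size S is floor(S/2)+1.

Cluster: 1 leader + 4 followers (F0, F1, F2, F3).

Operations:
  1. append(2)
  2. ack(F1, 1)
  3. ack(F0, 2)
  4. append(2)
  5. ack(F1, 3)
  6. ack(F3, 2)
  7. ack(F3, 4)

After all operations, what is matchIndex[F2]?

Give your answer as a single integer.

Op 1: append 2 -> log_len=2
Op 2: F1 acks idx 1 -> match: F0=0 F1=1 F2=0 F3=0; commitIndex=0
Op 3: F0 acks idx 2 -> match: F0=2 F1=1 F2=0 F3=0; commitIndex=1
Op 4: append 2 -> log_len=4
Op 5: F1 acks idx 3 -> match: F0=2 F1=3 F2=0 F3=0; commitIndex=2
Op 6: F3 acks idx 2 -> match: F0=2 F1=3 F2=0 F3=2; commitIndex=2
Op 7: F3 acks idx 4 -> match: F0=2 F1=3 F2=0 F3=4; commitIndex=3

Answer: 0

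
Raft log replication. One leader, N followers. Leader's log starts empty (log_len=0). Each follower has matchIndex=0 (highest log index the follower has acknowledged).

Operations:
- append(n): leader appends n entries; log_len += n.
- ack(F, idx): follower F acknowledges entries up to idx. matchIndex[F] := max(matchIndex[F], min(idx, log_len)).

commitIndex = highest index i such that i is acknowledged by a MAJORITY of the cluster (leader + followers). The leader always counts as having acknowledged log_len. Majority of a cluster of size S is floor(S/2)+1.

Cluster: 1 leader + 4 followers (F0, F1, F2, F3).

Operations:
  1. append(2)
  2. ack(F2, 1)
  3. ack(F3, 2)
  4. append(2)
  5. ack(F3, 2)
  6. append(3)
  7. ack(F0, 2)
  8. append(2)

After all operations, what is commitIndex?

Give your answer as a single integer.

Op 1: append 2 -> log_len=2
Op 2: F2 acks idx 1 -> match: F0=0 F1=0 F2=1 F3=0; commitIndex=0
Op 3: F3 acks idx 2 -> match: F0=0 F1=0 F2=1 F3=2; commitIndex=1
Op 4: append 2 -> log_len=4
Op 5: F3 acks idx 2 -> match: F0=0 F1=0 F2=1 F3=2; commitIndex=1
Op 6: append 3 -> log_len=7
Op 7: F0 acks idx 2 -> match: F0=2 F1=0 F2=1 F3=2; commitIndex=2
Op 8: append 2 -> log_len=9

Answer: 2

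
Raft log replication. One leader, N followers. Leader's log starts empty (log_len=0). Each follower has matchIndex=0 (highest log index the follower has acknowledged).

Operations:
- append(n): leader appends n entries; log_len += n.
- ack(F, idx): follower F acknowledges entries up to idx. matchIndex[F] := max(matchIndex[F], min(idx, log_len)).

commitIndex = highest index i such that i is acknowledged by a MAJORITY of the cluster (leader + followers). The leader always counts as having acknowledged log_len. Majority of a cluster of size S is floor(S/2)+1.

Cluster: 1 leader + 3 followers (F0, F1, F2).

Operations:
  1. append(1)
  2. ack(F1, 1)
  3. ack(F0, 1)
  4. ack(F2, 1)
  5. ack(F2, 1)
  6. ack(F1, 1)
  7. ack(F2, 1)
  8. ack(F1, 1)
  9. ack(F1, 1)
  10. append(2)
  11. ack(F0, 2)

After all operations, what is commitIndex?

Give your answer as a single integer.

Answer: 1

Derivation:
Op 1: append 1 -> log_len=1
Op 2: F1 acks idx 1 -> match: F0=0 F1=1 F2=0; commitIndex=0
Op 3: F0 acks idx 1 -> match: F0=1 F1=1 F2=0; commitIndex=1
Op 4: F2 acks idx 1 -> match: F0=1 F1=1 F2=1; commitIndex=1
Op 5: F2 acks idx 1 -> match: F0=1 F1=1 F2=1; commitIndex=1
Op 6: F1 acks idx 1 -> match: F0=1 F1=1 F2=1; commitIndex=1
Op 7: F2 acks idx 1 -> match: F0=1 F1=1 F2=1; commitIndex=1
Op 8: F1 acks idx 1 -> match: F0=1 F1=1 F2=1; commitIndex=1
Op 9: F1 acks idx 1 -> match: F0=1 F1=1 F2=1; commitIndex=1
Op 10: append 2 -> log_len=3
Op 11: F0 acks idx 2 -> match: F0=2 F1=1 F2=1; commitIndex=1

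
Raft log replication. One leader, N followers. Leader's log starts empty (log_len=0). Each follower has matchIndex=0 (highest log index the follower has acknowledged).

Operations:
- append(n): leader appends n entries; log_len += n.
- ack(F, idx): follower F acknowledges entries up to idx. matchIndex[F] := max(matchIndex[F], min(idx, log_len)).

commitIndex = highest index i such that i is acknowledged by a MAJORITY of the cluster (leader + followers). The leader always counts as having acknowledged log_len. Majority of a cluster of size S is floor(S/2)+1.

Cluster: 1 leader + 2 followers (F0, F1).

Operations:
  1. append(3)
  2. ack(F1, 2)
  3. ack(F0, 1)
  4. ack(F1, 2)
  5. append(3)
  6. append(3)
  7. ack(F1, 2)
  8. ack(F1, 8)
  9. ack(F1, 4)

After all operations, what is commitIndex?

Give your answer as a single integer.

Op 1: append 3 -> log_len=3
Op 2: F1 acks idx 2 -> match: F0=0 F1=2; commitIndex=2
Op 3: F0 acks idx 1 -> match: F0=1 F1=2; commitIndex=2
Op 4: F1 acks idx 2 -> match: F0=1 F1=2; commitIndex=2
Op 5: append 3 -> log_len=6
Op 6: append 3 -> log_len=9
Op 7: F1 acks idx 2 -> match: F0=1 F1=2; commitIndex=2
Op 8: F1 acks idx 8 -> match: F0=1 F1=8; commitIndex=8
Op 9: F1 acks idx 4 -> match: F0=1 F1=8; commitIndex=8

Answer: 8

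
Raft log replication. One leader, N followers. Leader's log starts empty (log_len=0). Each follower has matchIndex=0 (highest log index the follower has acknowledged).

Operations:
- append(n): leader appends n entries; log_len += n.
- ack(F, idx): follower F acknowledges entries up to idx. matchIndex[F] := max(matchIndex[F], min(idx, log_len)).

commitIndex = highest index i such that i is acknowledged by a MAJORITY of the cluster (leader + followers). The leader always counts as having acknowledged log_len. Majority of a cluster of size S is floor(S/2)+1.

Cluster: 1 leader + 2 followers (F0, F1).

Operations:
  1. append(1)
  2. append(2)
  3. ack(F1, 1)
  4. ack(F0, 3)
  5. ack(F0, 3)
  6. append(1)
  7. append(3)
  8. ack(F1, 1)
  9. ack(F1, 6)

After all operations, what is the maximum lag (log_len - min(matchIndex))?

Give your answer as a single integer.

Op 1: append 1 -> log_len=1
Op 2: append 2 -> log_len=3
Op 3: F1 acks idx 1 -> match: F0=0 F1=1; commitIndex=1
Op 4: F0 acks idx 3 -> match: F0=3 F1=1; commitIndex=3
Op 5: F0 acks idx 3 -> match: F0=3 F1=1; commitIndex=3
Op 6: append 1 -> log_len=4
Op 7: append 3 -> log_len=7
Op 8: F1 acks idx 1 -> match: F0=3 F1=1; commitIndex=3
Op 9: F1 acks idx 6 -> match: F0=3 F1=6; commitIndex=6

Answer: 4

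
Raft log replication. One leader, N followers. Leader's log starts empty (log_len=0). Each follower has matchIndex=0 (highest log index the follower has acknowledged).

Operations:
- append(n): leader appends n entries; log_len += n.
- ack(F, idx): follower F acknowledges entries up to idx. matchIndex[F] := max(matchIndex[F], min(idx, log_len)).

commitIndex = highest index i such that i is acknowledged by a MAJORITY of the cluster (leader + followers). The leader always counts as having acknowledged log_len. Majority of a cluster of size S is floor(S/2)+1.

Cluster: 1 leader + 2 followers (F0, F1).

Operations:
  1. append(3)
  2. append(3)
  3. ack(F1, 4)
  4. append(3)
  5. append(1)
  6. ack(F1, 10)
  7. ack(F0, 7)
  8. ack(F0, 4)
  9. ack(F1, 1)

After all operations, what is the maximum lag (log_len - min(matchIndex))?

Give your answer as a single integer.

Answer: 3

Derivation:
Op 1: append 3 -> log_len=3
Op 2: append 3 -> log_len=6
Op 3: F1 acks idx 4 -> match: F0=0 F1=4; commitIndex=4
Op 4: append 3 -> log_len=9
Op 5: append 1 -> log_len=10
Op 6: F1 acks idx 10 -> match: F0=0 F1=10; commitIndex=10
Op 7: F0 acks idx 7 -> match: F0=7 F1=10; commitIndex=10
Op 8: F0 acks idx 4 -> match: F0=7 F1=10; commitIndex=10
Op 9: F1 acks idx 1 -> match: F0=7 F1=10; commitIndex=10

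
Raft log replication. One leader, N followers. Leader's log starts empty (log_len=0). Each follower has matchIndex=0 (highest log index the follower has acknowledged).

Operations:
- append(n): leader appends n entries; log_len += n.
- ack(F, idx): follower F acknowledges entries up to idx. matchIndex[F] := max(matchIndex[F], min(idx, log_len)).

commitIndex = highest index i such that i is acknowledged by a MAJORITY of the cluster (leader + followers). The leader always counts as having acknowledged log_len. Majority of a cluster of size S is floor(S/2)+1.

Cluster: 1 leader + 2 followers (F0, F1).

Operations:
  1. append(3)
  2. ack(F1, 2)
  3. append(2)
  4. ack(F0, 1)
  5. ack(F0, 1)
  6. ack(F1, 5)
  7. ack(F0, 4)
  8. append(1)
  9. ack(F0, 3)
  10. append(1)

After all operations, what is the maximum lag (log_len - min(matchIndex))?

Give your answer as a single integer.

Answer: 3

Derivation:
Op 1: append 3 -> log_len=3
Op 2: F1 acks idx 2 -> match: F0=0 F1=2; commitIndex=2
Op 3: append 2 -> log_len=5
Op 4: F0 acks idx 1 -> match: F0=1 F1=2; commitIndex=2
Op 5: F0 acks idx 1 -> match: F0=1 F1=2; commitIndex=2
Op 6: F1 acks idx 5 -> match: F0=1 F1=5; commitIndex=5
Op 7: F0 acks idx 4 -> match: F0=4 F1=5; commitIndex=5
Op 8: append 1 -> log_len=6
Op 9: F0 acks idx 3 -> match: F0=4 F1=5; commitIndex=5
Op 10: append 1 -> log_len=7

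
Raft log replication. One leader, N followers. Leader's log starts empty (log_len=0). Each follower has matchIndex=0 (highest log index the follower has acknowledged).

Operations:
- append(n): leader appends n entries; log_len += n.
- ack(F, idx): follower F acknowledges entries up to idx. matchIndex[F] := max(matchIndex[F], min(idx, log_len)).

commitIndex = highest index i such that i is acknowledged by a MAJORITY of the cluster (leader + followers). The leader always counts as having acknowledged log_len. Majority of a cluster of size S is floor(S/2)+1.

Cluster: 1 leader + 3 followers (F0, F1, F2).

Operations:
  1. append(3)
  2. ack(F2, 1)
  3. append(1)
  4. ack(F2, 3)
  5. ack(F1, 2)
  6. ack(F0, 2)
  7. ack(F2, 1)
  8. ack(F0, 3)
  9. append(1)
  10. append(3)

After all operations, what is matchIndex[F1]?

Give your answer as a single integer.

Answer: 2

Derivation:
Op 1: append 3 -> log_len=3
Op 2: F2 acks idx 1 -> match: F0=0 F1=0 F2=1; commitIndex=0
Op 3: append 1 -> log_len=4
Op 4: F2 acks idx 3 -> match: F0=0 F1=0 F2=3; commitIndex=0
Op 5: F1 acks idx 2 -> match: F0=0 F1=2 F2=3; commitIndex=2
Op 6: F0 acks idx 2 -> match: F0=2 F1=2 F2=3; commitIndex=2
Op 7: F2 acks idx 1 -> match: F0=2 F1=2 F2=3; commitIndex=2
Op 8: F0 acks idx 3 -> match: F0=3 F1=2 F2=3; commitIndex=3
Op 9: append 1 -> log_len=5
Op 10: append 3 -> log_len=8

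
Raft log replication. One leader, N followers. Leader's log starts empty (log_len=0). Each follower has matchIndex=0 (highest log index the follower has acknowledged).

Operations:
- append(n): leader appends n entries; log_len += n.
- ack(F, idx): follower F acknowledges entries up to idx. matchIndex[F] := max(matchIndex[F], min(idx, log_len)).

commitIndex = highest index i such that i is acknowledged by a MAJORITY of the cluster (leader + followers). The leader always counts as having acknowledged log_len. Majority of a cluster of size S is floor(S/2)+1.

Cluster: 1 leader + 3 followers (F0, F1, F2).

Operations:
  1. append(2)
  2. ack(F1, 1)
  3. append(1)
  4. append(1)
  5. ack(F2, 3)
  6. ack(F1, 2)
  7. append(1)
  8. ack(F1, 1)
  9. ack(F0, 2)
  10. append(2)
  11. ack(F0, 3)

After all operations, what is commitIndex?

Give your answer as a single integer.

Answer: 3

Derivation:
Op 1: append 2 -> log_len=2
Op 2: F1 acks idx 1 -> match: F0=0 F1=1 F2=0; commitIndex=0
Op 3: append 1 -> log_len=3
Op 4: append 1 -> log_len=4
Op 5: F2 acks idx 3 -> match: F0=0 F1=1 F2=3; commitIndex=1
Op 6: F1 acks idx 2 -> match: F0=0 F1=2 F2=3; commitIndex=2
Op 7: append 1 -> log_len=5
Op 8: F1 acks idx 1 -> match: F0=0 F1=2 F2=3; commitIndex=2
Op 9: F0 acks idx 2 -> match: F0=2 F1=2 F2=3; commitIndex=2
Op 10: append 2 -> log_len=7
Op 11: F0 acks idx 3 -> match: F0=3 F1=2 F2=3; commitIndex=3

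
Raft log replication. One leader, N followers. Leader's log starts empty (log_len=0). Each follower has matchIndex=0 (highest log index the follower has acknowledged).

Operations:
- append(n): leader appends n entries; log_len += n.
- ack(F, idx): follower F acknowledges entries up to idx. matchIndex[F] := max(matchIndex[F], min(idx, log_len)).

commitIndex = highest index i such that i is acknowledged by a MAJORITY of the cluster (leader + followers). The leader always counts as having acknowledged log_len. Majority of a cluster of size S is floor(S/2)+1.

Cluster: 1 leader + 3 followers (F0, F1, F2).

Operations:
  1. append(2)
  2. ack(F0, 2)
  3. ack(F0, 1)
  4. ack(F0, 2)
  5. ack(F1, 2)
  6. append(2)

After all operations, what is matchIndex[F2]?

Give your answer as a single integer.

Answer: 0

Derivation:
Op 1: append 2 -> log_len=2
Op 2: F0 acks idx 2 -> match: F0=2 F1=0 F2=0; commitIndex=0
Op 3: F0 acks idx 1 -> match: F0=2 F1=0 F2=0; commitIndex=0
Op 4: F0 acks idx 2 -> match: F0=2 F1=0 F2=0; commitIndex=0
Op 5: F1 acks idx 2 -> match: F0=2 F1=2 F2=0; commitIndex=2
Op 6: append 2 -> log_len=4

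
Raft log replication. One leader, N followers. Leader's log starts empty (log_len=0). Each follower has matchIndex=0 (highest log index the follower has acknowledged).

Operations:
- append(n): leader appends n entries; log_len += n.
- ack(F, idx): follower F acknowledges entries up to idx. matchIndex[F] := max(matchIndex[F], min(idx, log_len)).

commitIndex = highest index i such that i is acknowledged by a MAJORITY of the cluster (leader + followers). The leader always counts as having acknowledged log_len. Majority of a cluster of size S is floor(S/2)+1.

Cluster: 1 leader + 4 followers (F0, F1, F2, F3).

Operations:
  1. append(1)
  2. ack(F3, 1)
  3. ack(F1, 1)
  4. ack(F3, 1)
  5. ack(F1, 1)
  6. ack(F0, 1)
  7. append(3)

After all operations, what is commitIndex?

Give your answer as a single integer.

Op 1: append 1 -> log_len=1
Op 2: F3 acks idx 1 -> match: F0=0 F1=0 F2=0 F3=1; commitIndex=0
Op 3: F1 acks idx 1 -> match: F0=0 F1=1 F2=0 F3=1; commitIndex=1
Op 4: F3 acks idx 1 -> match: F0=0 F1=1 F2=0 F3=1; commitIndex=1
Op 5: F1 acks idx 1 -> match: F0=0 F1=1 F2=0 F3=1; commitIndex=1
Op 6: F0 acks idx 1 -> match: F0=1 F1=1 F2=0 F3=1; commitIndex=1
Op 7: append 3 -> log_len=4

Answer: 1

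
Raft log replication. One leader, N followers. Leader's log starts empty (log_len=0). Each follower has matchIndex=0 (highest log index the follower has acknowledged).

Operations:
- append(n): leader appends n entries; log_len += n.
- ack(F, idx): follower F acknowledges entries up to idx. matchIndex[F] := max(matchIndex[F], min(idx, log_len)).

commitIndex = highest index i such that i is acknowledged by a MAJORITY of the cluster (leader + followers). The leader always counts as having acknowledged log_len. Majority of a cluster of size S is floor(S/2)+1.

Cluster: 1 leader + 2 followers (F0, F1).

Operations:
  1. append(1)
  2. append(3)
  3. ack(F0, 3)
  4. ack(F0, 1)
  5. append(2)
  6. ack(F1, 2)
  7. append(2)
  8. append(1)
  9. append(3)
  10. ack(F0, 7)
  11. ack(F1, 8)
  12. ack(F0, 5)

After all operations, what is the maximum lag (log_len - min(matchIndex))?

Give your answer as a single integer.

Op 1: append 1 -> log_len=1
Op 2: append 3 -> log_len=4
Op 3: F0 acks idx 3 -> match: F0=3 F1=0; commitIndex=3
Op 4: F0 acks idx 1 -> match: F0=3 F1=0; commitIndex=3
Op 5: append 2 -> log_len=6
Op 6: F1 acks idx 2 -> match: F0=3 F1=2; commitIndex=3
Op 7: append 2 -> log_len=8
Op 8: append 1 -> log_len=9
Op 9: append 3 -> log_len=12
Op 10: F0 acks idx 7 -> match: F0=7 F1=2; commitIndex=7
Op 11: F1 acks idx 8 -> match: F0=7 F1=8; commitIndex=8
Op 12: F0 acks idx 5 -> match: F0=7 F1=8; commitIndex=8

Answer: 5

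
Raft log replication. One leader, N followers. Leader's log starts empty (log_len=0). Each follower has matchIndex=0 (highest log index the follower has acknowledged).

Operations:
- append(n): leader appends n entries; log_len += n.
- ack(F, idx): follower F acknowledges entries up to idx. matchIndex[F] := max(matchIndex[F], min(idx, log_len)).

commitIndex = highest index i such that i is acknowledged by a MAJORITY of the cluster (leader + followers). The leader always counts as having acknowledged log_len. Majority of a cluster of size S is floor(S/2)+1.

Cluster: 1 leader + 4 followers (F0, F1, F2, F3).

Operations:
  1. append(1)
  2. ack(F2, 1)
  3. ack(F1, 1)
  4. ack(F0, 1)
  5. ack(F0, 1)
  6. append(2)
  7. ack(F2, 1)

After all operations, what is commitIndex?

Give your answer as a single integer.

Op 1: append 1 -> log_len=1
Op 2: F2 acks idx 1 -> match: F0=0 F1=0 F2=1 F3=0; commitIndex=0
Op 3: F1 acks idx 1 -> match: F0=0 F1=1 F2=1 F3=0; commitIndex=1
Op 4: F0 acks idx 1 -> match: F0=1 F1=1 F2=1 F3=0; commitIndex=1
Op 5: F0 acks idx 1 -> match: F0=1 F1=1 F2=1 F3=0; commitIndex=1
Op 6: append 2 -> log_len=3
Op 7: F2 acks idx 1 -> match: F0=1 F1=1 F2=1 F3=0; commitIndex=1

Answer: 1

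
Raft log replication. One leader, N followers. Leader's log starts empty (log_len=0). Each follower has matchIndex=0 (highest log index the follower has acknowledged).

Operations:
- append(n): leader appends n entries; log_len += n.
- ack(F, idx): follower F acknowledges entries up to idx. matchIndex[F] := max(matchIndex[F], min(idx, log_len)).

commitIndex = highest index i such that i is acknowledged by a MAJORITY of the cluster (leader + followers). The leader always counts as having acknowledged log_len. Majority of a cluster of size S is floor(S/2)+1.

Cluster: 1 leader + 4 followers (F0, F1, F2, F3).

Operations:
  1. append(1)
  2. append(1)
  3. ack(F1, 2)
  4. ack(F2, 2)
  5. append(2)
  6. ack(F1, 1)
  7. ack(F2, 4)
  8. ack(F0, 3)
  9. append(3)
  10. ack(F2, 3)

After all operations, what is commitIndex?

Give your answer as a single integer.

Op 1: append 1 -> log_len=1
Op 2: append 1 -> log_len=2
Op 3: F1 acks idx 2 -> match: F0=0 F1=2 F2=0 F3=0; commitIndex=0
Op 4: F2 acks idx 2 -> match: F0=0 F1=2 F2=2 F3=0; commitIndex=2
Op 5: append 2 -> log_len=4
Op 6: F1 acks idx 1 -> match: F0=0 F1=2 F2=2 F3=0; commitIndex=2
Op 7: F2 acks idx 4 -> match: F0=0 F1=2 F2=4 F3=0; commitIndex=2
Op 8: F0 acks idx 3 -> match: F0=3 F1=2 F2=4 F3=0; commitIndex=3
Op 9: append 3 -> log_len=7
Op 10: F2 acks idx 3 -> match: F0=3 F1=2 F2=4 F3=0; commitIndex=3

Answer: 3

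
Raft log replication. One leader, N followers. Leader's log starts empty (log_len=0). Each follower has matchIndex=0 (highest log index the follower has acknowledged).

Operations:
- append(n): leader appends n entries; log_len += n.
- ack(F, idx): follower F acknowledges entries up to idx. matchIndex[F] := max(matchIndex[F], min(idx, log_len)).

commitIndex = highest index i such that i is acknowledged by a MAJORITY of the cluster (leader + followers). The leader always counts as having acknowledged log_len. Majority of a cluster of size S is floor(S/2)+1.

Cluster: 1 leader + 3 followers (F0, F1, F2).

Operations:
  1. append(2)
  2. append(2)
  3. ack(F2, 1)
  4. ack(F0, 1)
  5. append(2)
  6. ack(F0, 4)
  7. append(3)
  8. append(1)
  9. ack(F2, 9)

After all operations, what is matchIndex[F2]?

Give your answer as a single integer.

Op 1: append 2 -> log_len=2
Op 2: append 2 -> log_len=4
Op 3: F2 acks idx 1 -> match: F0=0 F1=0 F2=1; commitIndex=0
Op 4: F0 acks idx 1 -> match: F0=1 F1=0 F2=1; commitIndex=1
Op 5: append 2 -> log_len=6
Op 6: F0 acks idx 4 -> match: F0=4 F1=0 F2=1; commitIndex=1
Op 7: append 3 -> log_len=9
Op 8: append 1 -> log_len=10
Op 9: F2 acks idx 9 -> match: F0=4 F1=0 F2=9; commitIndex=4

Answer: 9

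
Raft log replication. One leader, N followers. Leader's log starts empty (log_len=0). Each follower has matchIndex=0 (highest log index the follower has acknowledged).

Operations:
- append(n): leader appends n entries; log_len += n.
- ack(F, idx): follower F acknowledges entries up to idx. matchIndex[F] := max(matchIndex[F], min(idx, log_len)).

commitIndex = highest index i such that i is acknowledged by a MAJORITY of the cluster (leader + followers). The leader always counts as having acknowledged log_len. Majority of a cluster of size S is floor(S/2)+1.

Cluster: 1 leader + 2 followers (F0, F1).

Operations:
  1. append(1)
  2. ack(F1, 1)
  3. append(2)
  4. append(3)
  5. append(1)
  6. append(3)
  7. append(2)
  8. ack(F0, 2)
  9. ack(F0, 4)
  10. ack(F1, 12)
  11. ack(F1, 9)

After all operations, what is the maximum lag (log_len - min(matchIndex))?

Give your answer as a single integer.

Op 1: append 1 -> log_len=1
Op 2: F1 acks idx 1 -> match: F0=0 F1=1; commitIndex=1
Op 3: append 2 -> log_len=3
Op 4: append 3 -> log_len=6
Op 5: append 1 -> log_len=7
Op 6: append 3 -> log_len=10
Op 7: append 2 -> log_len=12
Op 8: F0 acks idx 2 -> match: F0=2 F1=1; commitIndex=2
Op 9: F0 acks idx 4 -> match: F0=4 F1=1; commitIndex=4
Op 10: F1 acks idx 12 -> match: F0=4 F1=12; commitIndex=12
Op 11: F1 acks idx 9 -> match: F0=4 F1=12; commitIndex=12

Answer: 8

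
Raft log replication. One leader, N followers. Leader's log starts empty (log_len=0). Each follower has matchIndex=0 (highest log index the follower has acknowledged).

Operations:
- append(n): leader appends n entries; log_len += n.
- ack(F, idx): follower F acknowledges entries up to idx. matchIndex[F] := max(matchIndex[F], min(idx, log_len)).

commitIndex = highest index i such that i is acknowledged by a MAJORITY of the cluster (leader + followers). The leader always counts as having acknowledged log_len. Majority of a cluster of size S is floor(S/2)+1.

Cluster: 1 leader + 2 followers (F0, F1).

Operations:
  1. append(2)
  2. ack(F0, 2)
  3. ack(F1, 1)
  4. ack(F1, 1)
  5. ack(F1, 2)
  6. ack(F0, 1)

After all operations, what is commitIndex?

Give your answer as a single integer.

Answer: 2

Derivation:
Op 1: append 2 -> log_len=2
Op 2: F0 acks idx 2 -> match: F0=2 F1=0; commitIndex=2
Op 3: F1 acks idx 1 -> match: F0=2 F1=1; commitIndex=2
Op 4: F1 acks idx 1 -> match: F0=2 F1=1; commitIndex=2
Op 5: F1 acks idx 2 -> match: F0=2 F1=2; commitIndex=2
Op 6: F0 acks idx 1 -> match: F0=2 F1=2; commitIndex=2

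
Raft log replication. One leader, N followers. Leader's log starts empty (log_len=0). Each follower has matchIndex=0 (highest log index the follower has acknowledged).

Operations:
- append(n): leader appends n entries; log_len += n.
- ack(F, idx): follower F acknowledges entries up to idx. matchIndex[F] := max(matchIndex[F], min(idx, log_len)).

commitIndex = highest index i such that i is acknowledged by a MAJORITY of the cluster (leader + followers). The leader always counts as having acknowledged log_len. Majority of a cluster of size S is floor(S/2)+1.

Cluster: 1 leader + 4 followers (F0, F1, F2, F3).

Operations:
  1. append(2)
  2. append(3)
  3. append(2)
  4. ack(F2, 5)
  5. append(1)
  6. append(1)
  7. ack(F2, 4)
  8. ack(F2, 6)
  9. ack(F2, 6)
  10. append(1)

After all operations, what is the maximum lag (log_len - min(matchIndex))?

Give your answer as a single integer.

Op 1: append 2 -> log_len=2
Op 2: append 3 -> log_len=5
Op 3: append 2 -> log_len=7
Op 4: F2 acks idx 5 -> match: F0=0 F1=0 F2=5 F3=0; commitIndex=0
Op 5: append 1 -> log_len=8
Op 6: append 1 -> log_len=9
Op 7: F2 acks idx 4 -> match: F0=0 F1=0 F2=5 F3=0; commitIndex=0
Op 8: F2 acks idx 6 -> match: F0=0 F1=0 F2=6 F3=0; commitIndex=0
Op 9: F2 acks idx 6 -> match: F0=0 F1=0 F2=6 F3=0; commitIndex=0
Op 10: append 1 -> log_len=10

Answer: 10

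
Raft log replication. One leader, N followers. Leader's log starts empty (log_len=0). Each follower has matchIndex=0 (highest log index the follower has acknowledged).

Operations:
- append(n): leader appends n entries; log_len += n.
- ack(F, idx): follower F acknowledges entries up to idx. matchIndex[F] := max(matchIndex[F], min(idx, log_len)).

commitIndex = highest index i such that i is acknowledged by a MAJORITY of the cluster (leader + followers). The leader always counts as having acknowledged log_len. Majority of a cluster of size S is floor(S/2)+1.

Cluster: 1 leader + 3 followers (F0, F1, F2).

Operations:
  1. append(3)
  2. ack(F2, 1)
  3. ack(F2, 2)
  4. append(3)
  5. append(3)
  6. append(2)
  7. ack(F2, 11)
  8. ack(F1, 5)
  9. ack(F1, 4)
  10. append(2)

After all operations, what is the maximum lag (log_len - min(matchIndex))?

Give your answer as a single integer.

Answer: 13

Derivation:
Op 1: append 3 -> log_len=3
Op 2: F2 acks idx 1 -> match: F0=0 F1=0 F2=1; commitIndex=0
Op 3: F2 acks idx 2 -> match: F0=0 F1=0 F2=2; commitIndex=0
Op 4: append 3 -> log_len=6
Op 5: append 3 -> log_len=9
Op 6: append 2 -> log_len=11
Op 7: F2 acks idx 11 -> match: F0=0 F1=0 F2=11; commitIndex=0
Op 8: F1 acks idx 5 -> match: F0=0 F1=5 F2=11; commitIndex=5
Op 9: F1 acks idx 4 -> match: F0=0 F1=5 F2=11; commitIndex=5
Op 10: append 2 -> log_len=13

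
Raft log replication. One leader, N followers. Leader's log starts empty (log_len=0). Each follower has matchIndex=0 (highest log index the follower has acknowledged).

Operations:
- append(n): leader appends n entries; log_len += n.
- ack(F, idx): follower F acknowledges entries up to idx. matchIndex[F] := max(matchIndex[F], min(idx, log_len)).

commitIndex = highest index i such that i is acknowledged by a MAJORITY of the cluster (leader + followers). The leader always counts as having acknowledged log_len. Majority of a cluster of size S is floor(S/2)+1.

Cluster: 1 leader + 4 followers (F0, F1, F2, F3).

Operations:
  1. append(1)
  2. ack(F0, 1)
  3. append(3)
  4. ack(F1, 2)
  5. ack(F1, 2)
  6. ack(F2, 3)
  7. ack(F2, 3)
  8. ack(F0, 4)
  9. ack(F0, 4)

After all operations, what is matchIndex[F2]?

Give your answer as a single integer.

Op 1: append 1 -> log_len=1
Op 2: F0 acks idx 1 -> match: F0=1 F1=0 F2=0 F3=0; commitIndex=0
Op 3: append 3 -> log_len=4
Op 4: F1 acks idx 2 -> match: F0=1 F1=2 F2=0 F3=0; commitIndex=1
Op 5: F1 acks idx 2 -> match: F0=1 F1=2 F2=0 F3=0; commitIndex=1
Op 6: F2 acks idx 3 -> match: F0=1 F1=2 F2=3 F3=0; commitIndex=2
Op 7: F2 acks idx 3 -> match: F0=1 F1=2 F2=3 F3=0; commitIndex=2
Op 8: F0 acks idx 4 -> match: F0=4 F1=2 F2=3 F3=0; commitIndex=3
Op 9: F0 acks idx 4 -> match: F0=4 F1=2 F2=3 F3=0; commitIndex=3

Answer: 3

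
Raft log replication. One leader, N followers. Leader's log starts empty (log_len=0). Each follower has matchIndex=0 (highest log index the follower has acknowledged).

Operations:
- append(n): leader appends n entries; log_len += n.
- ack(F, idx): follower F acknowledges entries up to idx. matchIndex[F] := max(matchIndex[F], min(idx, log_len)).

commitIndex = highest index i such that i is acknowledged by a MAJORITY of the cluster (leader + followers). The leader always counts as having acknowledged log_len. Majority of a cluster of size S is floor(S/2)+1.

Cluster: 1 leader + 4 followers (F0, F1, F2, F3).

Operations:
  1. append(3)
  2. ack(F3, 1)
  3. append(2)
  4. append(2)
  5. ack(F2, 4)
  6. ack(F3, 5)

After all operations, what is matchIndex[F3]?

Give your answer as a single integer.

Op 1: append 3 -> log_len=3
Op 2: F3 acks idx 1 -> match: F0=0 F1=0 F2=0 F3=1; commitIndex=0
Op 3: append 2 -> log_len=5
Op 4: append 2 -> log_len=7
Op 5: F2 acks idx 4 -> match: F0=0 F1=0 F2=4 F3=1; commitIndex=1
Op 6: F3 acks idx 5 -> match: F0=0 F1=0 F2=4 F3=5; commitIndex=4

Answer: 5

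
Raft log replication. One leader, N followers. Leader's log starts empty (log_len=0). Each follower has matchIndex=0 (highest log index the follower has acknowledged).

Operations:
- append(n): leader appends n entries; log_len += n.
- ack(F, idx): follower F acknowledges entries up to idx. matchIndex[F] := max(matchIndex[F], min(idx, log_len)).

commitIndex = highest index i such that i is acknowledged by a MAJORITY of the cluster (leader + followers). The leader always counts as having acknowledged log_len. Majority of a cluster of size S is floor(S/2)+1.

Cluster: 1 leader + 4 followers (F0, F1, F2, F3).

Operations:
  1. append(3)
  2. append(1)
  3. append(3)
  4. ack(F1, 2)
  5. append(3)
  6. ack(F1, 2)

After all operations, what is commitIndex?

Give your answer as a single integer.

Op 1: append 3 -> log_len=3
Op 2: append 1 -> log_len=4
Op 3: append 3 -> log_len=7
Op 4: F1 acks idx 2 -> match: F0=0 F1=2 F2=0 F3=0; commitIndex=0
Op 5: append 3 -> log_len=10
Op 6: F1 acks idx 2 -> match: F0=0 F1=2 F2=0 F3=0; commitIndex=0

Answer: 0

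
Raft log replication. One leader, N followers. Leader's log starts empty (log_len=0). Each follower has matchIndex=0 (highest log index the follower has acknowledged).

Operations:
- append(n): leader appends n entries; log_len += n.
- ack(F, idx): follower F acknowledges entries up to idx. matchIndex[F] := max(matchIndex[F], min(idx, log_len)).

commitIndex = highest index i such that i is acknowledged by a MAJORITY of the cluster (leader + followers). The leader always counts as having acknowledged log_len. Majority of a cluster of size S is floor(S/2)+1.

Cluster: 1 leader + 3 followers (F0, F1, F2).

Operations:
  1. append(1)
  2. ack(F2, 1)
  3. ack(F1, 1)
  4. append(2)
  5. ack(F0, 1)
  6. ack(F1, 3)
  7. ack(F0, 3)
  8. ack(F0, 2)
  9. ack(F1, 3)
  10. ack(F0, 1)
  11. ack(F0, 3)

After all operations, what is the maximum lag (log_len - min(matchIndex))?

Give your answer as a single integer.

Answer: 2

Derivation:
Op 1: append 1 -> log_len=1
Op 2: F2 acks idx 1 -> match: F0=0 F1=0 F2=1; commitIndex=0
Op 3: F1 acks idx 1 -> match: F0=0 F1=1 F2=1; commitIndex=1
Op 4: append 2 -> log_len=3
Op 5: F0 acks idx 1 -> match: F0=1 F1=1 F2=1; commitIndex=1
Op 6: F1 acks idx 3 -> match: F0=1 F1=3 F2=1; commitIndex=1
Op 7: F0 acks idx 3 -> match: F0=3 F1=3 F2=1; commitIndex=3
Op 8: F0 acks idx 2 -> match: F0=3 F1=3 F2=1; commitIndex=3
Op 9: F1 acks idx 3 -> match: F0=3 F1=3 F2=1; commitIndex=3
Op 10: F0 acks idx 1 -> match: F0=3 F1=3 F2=1; commitIndex=3
Op 11: F0 acks idx 3 -> match: F0=3 F1=3 F2=1; commitIndex=3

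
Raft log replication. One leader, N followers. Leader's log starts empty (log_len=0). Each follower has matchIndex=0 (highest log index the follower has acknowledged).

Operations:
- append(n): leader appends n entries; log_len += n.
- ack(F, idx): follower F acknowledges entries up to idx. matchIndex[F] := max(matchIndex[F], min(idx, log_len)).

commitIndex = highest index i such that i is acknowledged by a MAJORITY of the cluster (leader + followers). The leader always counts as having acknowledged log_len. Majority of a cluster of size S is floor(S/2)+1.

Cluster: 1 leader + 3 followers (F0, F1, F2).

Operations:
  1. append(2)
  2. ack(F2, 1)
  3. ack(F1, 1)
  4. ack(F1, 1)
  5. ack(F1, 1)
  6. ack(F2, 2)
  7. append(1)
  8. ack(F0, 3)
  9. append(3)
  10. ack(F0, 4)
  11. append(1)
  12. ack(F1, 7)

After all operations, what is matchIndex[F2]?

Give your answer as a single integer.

Op 1: append 2 -> log_len=2
Op 2: F2 acks idx 1 -> match: F0=0 F1=0 F2=1; commitIndex=0
Op 3: F1 acks idx 1 -> match: F0=0 F1=1 F2=1; commitIndex=1
Op 4: F1 acks idx 1 -> match: F0=0 F1=1 F2=1; commitIndex=1
Op 5: F1 acks idx 1 -> match: F0=0 F1=1 F2=1; commitIndex=1
Op 6: F2 acks idx 2 -> match: F0=0 F1=1 F2=2; commitIndex=1
Op 7: append 1 -> log_len=3
Op 8: F0 acks idx 3 -> match: F0=3 F1=1 F2=2; commitIndex=2
Op 9: append 3 -> log_len=6
Op 10: F0 acks idx 4 -> match: F0=4 F1=1 F2=2; commitIndex=2
Op 11: append 1 -> log_len=7
Op 12: F1 acks idx 7 -> match: F0=4 F1=7 F2=2; commitIndex=4

Answer: 2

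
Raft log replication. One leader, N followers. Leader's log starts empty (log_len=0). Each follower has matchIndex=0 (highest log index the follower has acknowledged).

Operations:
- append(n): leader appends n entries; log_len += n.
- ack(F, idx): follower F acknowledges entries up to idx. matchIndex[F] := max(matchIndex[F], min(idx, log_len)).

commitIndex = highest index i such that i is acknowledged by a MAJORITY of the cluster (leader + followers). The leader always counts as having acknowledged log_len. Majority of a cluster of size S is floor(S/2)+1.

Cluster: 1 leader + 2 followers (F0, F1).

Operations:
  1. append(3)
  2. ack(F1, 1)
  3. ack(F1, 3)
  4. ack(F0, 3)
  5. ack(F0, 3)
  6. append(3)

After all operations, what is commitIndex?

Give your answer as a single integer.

Op 1: append 3 -> log_len=3
Op 2: F1 acks idx 1 -> match: F0=0 F1=1; commitIndex=1
Op 3: F1 acks idx 3 -> match: F0=0 F1=3; commitIndex=3
Op 4: F0 acks idx 3 -> match: F0=3 F1=3; commitIndex=3
Op 5: F0 acks idx 3 -> match: F0=3 F1=3; commitIndex=3
Op 6: append 3 -> log_len=6

Answer: 3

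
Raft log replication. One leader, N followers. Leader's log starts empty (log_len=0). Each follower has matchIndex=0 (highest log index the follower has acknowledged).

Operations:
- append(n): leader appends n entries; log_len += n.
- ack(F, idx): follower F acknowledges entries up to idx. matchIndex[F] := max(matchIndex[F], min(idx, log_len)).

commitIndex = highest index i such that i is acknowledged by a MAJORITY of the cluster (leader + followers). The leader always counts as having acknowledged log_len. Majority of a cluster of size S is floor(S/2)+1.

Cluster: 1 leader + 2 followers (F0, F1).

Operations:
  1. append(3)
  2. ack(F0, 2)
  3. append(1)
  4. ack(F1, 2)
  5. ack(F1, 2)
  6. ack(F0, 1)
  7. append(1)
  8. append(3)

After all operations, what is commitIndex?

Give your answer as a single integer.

Op 1: append 3 -> log_len=3
Op 2: F0 acks idx 2 -> match: F0=2 F1=0; commitIndex=2
Op 3: append 1 -> log_len=4
Op 4: F1 acks idx 2 -> match: F0=2 F1=2; commitIndex=2
Op 5: F1 acks idx 2 -> match: F0=2 F1=2; commitIndex=2
Op 6: F0 acks idx 1 -> match: F0=2 F1=2; commitIndex=2
Op 7: append 1 -> log_len=5
Op 8: append 3 -> log_len=8

Answer: 2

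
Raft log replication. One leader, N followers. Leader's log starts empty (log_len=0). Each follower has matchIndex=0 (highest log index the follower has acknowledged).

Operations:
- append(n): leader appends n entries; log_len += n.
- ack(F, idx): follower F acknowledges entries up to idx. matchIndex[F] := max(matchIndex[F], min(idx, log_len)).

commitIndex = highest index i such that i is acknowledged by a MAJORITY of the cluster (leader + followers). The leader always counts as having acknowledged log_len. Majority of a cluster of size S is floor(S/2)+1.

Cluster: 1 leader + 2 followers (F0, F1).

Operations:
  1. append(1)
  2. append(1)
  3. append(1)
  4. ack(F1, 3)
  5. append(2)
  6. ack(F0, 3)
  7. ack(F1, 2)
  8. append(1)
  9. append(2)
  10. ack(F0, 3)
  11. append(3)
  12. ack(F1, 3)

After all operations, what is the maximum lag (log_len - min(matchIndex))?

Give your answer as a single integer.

Op 1: append 1 -> log_len=1
Op 2: append 1 -> log_len=2
Op 3: append 1 -> log_len=3
Op 4: F1 acks idx 3 -> match: F0=0 F1=3; commitIndex=3
Op 5: append 2 -> log_len=5
Op 6: F0 acks idx 3 -> match: F0=3 F1=3; commitIndex=3
Op 7: F1 acks idx 2 -> match: F0=3 F1=3; commitIndex=3
Op 8: append 1 -> log_len=6
Op 9: append 2 -> log_len=8
Op 10: F0 acks idx 3 -> match: F0=3 F1=3; commitIndex=3
Op 11: append 3 -> log_len=11
Op 12: F1 acks idx 3 -> match: F0=3 F1=3; commitIndex=3

Answer: 8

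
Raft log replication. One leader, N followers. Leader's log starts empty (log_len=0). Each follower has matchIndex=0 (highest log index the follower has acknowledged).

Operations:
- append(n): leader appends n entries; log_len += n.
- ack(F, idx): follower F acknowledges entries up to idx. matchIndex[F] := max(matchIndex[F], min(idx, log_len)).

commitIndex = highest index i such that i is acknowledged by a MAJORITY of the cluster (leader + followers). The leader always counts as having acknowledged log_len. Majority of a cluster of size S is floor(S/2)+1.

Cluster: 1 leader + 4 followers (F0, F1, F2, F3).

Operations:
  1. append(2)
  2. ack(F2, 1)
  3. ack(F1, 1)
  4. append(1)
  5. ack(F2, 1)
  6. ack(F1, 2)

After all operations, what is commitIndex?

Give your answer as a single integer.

Answer: 1

Derivation:
Op 1: append 2 -> log_len=2
Op 2: F2 acks idx 1 -> match: F0=0 F1=0 F2=1 F3=0; commitIndex=0
Op 3: F1 acks idx 1 -> match: F0=0 F1=1 F2=1 F3=0; commitIndex=1
Op 4: append 1 -> log_len=3
Op 5: F2 acks idx 1 -> match: F0=0 F1=1 F2=1 F3=0; commitIndex=1
Op 6: F1 acks idx 2 -> match: F0=0 F1=2 F2=1 F3=0; commitIndex=1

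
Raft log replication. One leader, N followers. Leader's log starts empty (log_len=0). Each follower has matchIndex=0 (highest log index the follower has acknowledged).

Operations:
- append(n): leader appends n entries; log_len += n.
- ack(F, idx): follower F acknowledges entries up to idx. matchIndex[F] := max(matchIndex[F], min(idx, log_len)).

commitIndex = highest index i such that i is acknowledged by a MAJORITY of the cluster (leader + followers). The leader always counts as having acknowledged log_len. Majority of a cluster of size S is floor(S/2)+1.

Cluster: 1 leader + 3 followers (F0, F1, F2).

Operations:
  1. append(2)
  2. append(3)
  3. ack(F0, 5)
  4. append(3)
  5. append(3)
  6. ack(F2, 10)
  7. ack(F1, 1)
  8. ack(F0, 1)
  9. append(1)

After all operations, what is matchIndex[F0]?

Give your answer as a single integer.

Answer: 5

Derivation:
Op 1: append 2 -> log_len=2
Op 2: append 3 -> log_len=5
Op 3: F0 acks idx 5 -> match: F0=5 F1=0 F2=0; commitIndex=0
Op 4: append 3 -> log_len=8
Op 5: append 3 -> log_len=11
Op 6: F2 acks idx 10 -> match: F0=5 F1=0 F2=10; commitIndex=5
Op 7: F1 acks idx 1 -> match: F0=5 F1=1 F2=10; commitIndex=5
Op 8: F0 acks idx 1 -> match: F0=5 F1=1 F2=10; commitIndex=5
Op 9: append 1 -> log_len=12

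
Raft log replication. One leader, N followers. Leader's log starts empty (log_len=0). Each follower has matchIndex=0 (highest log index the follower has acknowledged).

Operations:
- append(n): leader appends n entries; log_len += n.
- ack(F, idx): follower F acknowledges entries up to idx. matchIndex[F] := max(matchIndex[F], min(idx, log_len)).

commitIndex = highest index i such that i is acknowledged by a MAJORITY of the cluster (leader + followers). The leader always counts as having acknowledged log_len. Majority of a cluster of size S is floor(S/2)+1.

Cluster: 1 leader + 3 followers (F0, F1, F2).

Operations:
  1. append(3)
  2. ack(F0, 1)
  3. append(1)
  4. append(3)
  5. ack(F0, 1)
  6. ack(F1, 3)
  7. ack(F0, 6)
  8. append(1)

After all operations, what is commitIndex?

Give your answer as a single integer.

Op 1: append 3 -> log_len=3
Op 2: F0 acks idx 1 -> match: F0=1 F1=0 F2=0; commitIndex=0
Op 3: append 1 -> log_len=4
Op 4: append 3 -> log_len=7
Op 5: F0 acks idx 1 -> match: F0=1 F1=0 F2=0; commitIndex=0
Op 6: F1 acks idx 3 -> match: F0=1 F1=3 F2=0; commitIndex=1
Op 7: F0 acks idx 6 -> match: F0=6 F1=3 F2=0; commitIndex=3
Op 8: append 1 -> log_len=8

Answer: 3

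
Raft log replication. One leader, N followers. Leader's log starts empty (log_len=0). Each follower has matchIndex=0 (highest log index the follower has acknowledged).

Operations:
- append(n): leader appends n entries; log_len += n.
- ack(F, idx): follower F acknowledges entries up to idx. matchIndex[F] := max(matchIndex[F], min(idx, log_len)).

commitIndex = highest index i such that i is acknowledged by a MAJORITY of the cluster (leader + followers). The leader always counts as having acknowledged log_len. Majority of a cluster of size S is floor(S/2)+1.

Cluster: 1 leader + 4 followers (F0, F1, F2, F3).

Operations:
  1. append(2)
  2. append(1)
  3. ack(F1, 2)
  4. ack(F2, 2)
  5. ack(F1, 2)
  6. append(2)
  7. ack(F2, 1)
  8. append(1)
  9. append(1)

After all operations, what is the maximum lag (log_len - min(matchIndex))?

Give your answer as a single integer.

Op 1: append 2 -> log_len=2
Op 2: append 1 -> log_len=3
Op 3: F1 acks idx 2 -> match: F0=0 F1=2 F2=0 F3=0; commitIndex=0
Op 4: F2 acks idx 2 -> match: F0=0 F1=2 F2=2 F3=0; commitIndex=2
Op 5: F1 acks idx 2 -> match: F0=0 F1=2 F2=2 F3=0; commitIndex=2
Op 6: append 2 -> log_len=5
Op 7: F2 acks idx 1 -> match: F0=0 F1=2 F2=2 F3=0; commitIndex=2
Op 8: append 1 -> log_len=6
Op 9: append 1 -> log_len=7

Answer: 7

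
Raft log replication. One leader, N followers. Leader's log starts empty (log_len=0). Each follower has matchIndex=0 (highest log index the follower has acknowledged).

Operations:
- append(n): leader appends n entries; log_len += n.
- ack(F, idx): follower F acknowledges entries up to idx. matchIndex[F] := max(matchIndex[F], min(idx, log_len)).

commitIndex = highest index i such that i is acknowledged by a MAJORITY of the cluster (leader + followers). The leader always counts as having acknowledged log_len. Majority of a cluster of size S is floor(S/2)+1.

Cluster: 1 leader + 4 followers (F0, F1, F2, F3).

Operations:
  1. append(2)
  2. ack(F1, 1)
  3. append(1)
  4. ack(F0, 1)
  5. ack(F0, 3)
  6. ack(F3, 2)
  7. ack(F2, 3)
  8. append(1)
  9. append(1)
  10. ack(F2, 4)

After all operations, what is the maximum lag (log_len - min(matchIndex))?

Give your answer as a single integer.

Op 1: append 2 -> log_len=2
Op 2: F1 acks idx 1 -> match: F0=0 F1=1 F2=0 F3=0; commitIndex=0
Op 3: append 1 -> log_len=3
Op 4: F0 acks idx 1 -> match: F0=1 F1=1 F2=0 F3=0; commitIndex=1
Op 5: F0 acks idx 3 -> match: F0=3 F1=1 F2=0 F3=0; commitIndex=1
Op 6: F3 acks idx 2 -> match: F0=3 F1=1 F2=0 F3=2; commitIndex=2
Op 7: F2 acks idx 3 -> match: F0=3 F1=1 F2=3 F3=2; commitIndex=3
Op 8: append 1 -> log_len=4
Op 9: append 1 -> log_len=5
Op 10: F2 acks idx 4 -> match: F0=3 F1=1 F2=4 F3=2; commitIndex=3

Answer: 4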